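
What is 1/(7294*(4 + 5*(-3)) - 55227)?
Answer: -1/135461 ≈ -7.3822e-6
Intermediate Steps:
1/(7294*(4 + 5*(-3)) - 55227) = 1/(7294*(4 - 15) - 55227) = 1/(7294*(-11) - 55227) = 1/(-80234 - 55227) = 1/(-135461) = -1/135461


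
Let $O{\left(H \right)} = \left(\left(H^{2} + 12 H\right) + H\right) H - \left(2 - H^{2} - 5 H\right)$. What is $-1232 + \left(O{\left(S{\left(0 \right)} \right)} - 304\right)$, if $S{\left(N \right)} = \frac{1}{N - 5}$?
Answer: $- \frac{192306}{125} \approx -1538.4$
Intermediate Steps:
$S{\left(N \right)} = \frac{1}{-5 + N}$
$O{\left(H \right)} = -2 + H^{2} + 5 H + H \left(H^{2} + 13 H\right)$ ($O{\left(H \right)} = \left(H^{2} + 13 H\right) H + \left(-2 + H^{2} + 5 H\right) = H \left(H^{2} + 13 H\right) + \left(-2 + H^{2} + 5 H\right) = -2 + H^{2} + 5 H + H \left(H^{2} + 13 H\right)$)
$-1232 + \left(O{\left(S{\left(0 \right)} \right)} - 304\right) = -1232 - \left(306 - \frac{1}{\left(-5 + 0\right)^{3}} - \frac{14}{\left(-5 + 0\right)^{2}} - \frac{5}{-5 + 0}\right) = -1232 + \left(\left(-2 + \left(\frac{1}{-5}\right)^{3} + \frac{5}{-5} + 14 \left(\frac{1}{-5}\right)^{2}\right) - 304\right) = -1232 + \left(\left(-2 + \left(- \frac{1}{5}\right)^{3} + 5 \left(- \frac{1}{5}\right) + 14 \left(- \frac{1}{5}\right)^{2}\right) - 304\right) = -1232 - \frac{38306}{125} = - \frac{192306}{125}$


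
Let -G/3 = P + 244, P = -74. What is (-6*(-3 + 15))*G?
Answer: 36720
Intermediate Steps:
G = -510 (G = -3*(-74 + 244) = -3*170 = -510)
(-6*(-3 + 15))*G = -6*(-3 + 15)*(-510) = -6*12*(-510) = -72*(-510) = 36720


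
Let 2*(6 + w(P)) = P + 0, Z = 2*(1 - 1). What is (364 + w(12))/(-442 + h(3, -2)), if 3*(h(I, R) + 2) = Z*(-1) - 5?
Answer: -156/191 ≈ -0.81675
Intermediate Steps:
Z = 0 (Z = 2*0 = 0)
w(P) = -6 + P/2 (w(P) = -6 + (P + 0)/2 = -6 + P/2)
h(I, R) = -11/3 (h(I, R) = -2 + (0*(-1) - 5)/3 = -2 + (0 - 5)/3 = -2 + (⅓)*(-5) = -2 - 5/3 = -11/3)
(364 + w(12))/(-442 + h(3, -2)) = (364 + (-6 + (½)*12))/(-442 - 11/3) = (364 + (-6 + 6))/(-1337/3) = (364 + 0)*(-3/1337) = 364*(-3/1337) = -156/191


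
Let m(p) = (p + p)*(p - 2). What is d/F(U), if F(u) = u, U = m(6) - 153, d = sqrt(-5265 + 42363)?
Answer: -3*sqrt(458)/35 ≈ -1.8344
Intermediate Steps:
m(p) = 2*p*(-2 + p) (m(p) = (2*p)*(-2 + p) = 2*p*(-2 + p))
d = 9*sqrt(458) (d = sqrt(37098) = 9*sqrt(458) ≈ 192.61)
U = -105 (U = 2*6*(-2 + 6) - 153 = 2*6*4 - 153 = 48 - 153 = -105)
d/F(U) = (9*sqrt(458))/(-105) = (9*sqrt(458))*(-1/105) = -3*sqrt(458)/35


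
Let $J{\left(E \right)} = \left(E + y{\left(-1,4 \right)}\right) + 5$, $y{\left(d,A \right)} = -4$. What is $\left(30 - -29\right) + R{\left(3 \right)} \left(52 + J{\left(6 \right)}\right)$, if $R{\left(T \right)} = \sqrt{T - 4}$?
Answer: $59 + 59 i \approx 59.0 + 59.0 i$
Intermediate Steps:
$J{\left(E \right)} = 1 + E$ ($J{\left(E \right)} = \left(E - 4\right) + 5 = \left(-4 + E\right) + 5 = 1 + E$)
$R{\left(T \right)} = \sqrt{-4 + T}$
$\left(30 - -29\right) + R{\left(3 \right)} \left(52 + J{\left(6 \right)}\right) = \left(30 - -29\right) + \sqrt{-4 + 3} \left(52 + \left(1 + 6\right)\right) = \left(30 + 29\right) + \sqrt{-1} \left(52 + 7\right) = 59 + i 59 = 59 + 59 i$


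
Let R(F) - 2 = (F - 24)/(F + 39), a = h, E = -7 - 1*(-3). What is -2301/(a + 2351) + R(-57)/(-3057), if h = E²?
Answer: -1566565/1607982 ≈ -0.97424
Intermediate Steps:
E = -4 (E = -7 + 3 = -4)
h = 16 (h = (-4)² = 16)
a = 16
R(F) = 2 + (-24 + F)/(39 + F) (R(F) = 2 + (F - 24)/(F + 39) = 2 + (-24 + F)/(39 + F))
-2301/(a + 2351) + R(-57)/(-3057) = -2301/(16 + 2351) + (3*(18 - 57)/(39 - 57))/(-3057) = -2301/2367 + (3*(-39)/(-18))*(-1/3057) = -2301*1/2367 + (3*(-1/18)*(-39))*(-1/3057) = -767/789 + (13/2)*(-1/3057) = -767/789 - 13/6114 = -1566565/1607982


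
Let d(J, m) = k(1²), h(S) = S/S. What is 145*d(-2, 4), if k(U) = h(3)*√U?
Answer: 145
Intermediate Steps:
h(S) = 1
k(U) = √U (k(U) = 1*√U = √U)
d(J, m) = 1 (d(J, m) = √(1²) = √1 = 1)
145*d(-2, 4) = 145*1 = 145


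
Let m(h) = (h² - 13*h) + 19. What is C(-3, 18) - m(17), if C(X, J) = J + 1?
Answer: -68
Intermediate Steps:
C(X, J) = 1 + J
m(h) = 19 + h² - 13*h
C(-3, 18) - m(17) = (1 + 18) - (19 + 17² - 13*17) = 19 - (19 + 289 - 221) = 19 - 1*87 = 19 - 87 = -68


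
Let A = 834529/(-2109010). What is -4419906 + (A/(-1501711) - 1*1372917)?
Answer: -18346585947962044001/3167123516110 ≈ -5.7928e+6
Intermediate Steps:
A = -834529/2109010 (A = 834529*(-1/2109010) = -834529/2109010 ≈ -0.39570)
-4419906 + (A/(-1501711) - 1*1372917) = -4419906 + (-834529/2109010/(-1501711) - 1*1372917) = -4419906 + (-834529/2109010*(-1/1501711) - 1372917) = -4419906 + (834529/3167123516110 - 1372917) = -4419906 - 4348197716366358341/3167123516110 = -18346585947962044001/3167123516110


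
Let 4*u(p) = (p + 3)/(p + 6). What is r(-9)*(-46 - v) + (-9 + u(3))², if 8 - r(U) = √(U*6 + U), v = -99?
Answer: 18073/36 - 159*I*√7 ≈ 502.03 - 420.67*I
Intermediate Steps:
r(U) = 8 - √7*√U (r(U) = 8 - √(U*6 + U) = 8 - √(6*U + U) = 8 - √(7*U) = 8 - √7*√U)
u(p) = (3 + p)/(4*(6 + p)) (u(p) = ((p + 3)/(p + 6))/4 = ((3 + p)/(6 + p))/4 = (3 + p)/(4*(6 + p)))
r(-9)*(-46 - v) + (-9 + u(3))² = (8 - √7*√(-9))*(-46 - 1*(-99)) + (-9 + (3 + 3)/(4*(6 + 3)))² = (8 - √7*3*I)*(-46 + 99) + (-9 + (¼)*6/9)² = (8 - 3*I*√7)*53 + (-9 + (¼)*(⅑)*6)² = (424 - 159*I*√7) + (-9 + ⅙)² = (424 - 159*I*√7) + (-53/6)² = (424 - 159*I*√7) + 2809/36 = 18073/36 - 159*I*√7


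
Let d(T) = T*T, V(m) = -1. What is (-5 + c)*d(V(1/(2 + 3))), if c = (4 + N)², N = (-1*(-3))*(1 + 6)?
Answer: 620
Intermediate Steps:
N = 21 (N = 3*7 = 21)
c = 625 (c = (4 + 21)² = 25² = 625)
d(T) = T²
(-5 + c)*d(V(1/(2 + 3))) = (-5 + 625)*(-1)² = 620*1 = 620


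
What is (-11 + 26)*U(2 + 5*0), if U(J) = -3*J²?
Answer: -180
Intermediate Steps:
(-11 + 26)*U(2 + 5*0) = (-11 + 26)*(-3*(2 + 5*0)²) = 15*(-3*(2 + 0)²) = 15*(-3*2²) = 15*(-3*4) = 15*(-12) = -180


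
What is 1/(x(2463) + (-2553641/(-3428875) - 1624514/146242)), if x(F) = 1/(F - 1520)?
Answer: -236431571049125/2450043247118227 ≈ -0.096501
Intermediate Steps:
x(F) = 1/(-1520 + F)
1/(x(2463) + (-2553641/(-3428875) - 1624514/146242)) = 1/(1/(-1520 + 2463) + (-2553641/(-3428875) - 1624514/146242)) = 1/(1/943 + (-2553641*(-1/3428875) - 1624514*1/146242)) = 1/(1/943 + (2553641/3428875 - 812257/73121)) = 1/(1/943 - 2598402937314/250722768875) = 1/(-2450043247118227/236431571049125) = -236431571049125/2450043247118227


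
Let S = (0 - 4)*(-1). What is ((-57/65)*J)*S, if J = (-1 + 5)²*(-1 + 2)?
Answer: -3648/65 ≈ -56.123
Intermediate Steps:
J = 16 (J = 4²*1 = 16*1 = 16)
S = 4 (S = -4*(-1) = 4)
((-57/65)*J)*S = (-57/65*16)*4 = (-57*1/65*16)*4 = -57/65*16*4 = -912/65*4 = -3648/65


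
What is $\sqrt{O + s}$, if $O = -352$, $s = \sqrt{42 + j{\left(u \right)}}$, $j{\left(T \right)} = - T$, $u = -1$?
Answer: $\sqrt{-352 + \sqrt{43}} \approx 18.586 i$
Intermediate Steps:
$s = \sqrt{43}$ ($s = \sqrt{42 - -1} = \sqrt{42 + 1} = \sqrt{43} \approx 6.5574$)
$\sqrt{O + s} = \sqrt{-352 + \sqrt{43}}$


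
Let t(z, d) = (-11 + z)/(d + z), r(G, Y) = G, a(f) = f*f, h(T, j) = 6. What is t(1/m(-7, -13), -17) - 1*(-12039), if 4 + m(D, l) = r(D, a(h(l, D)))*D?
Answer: 4599145/382 ≈ 12040.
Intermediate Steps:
a(f) = f**2
m(D, l) = -4 + D**2 (m(D, l) = -4 + D*D = -4 + D**2)
t(z, d) = (-11 + z)/(d + z)
t(1/m(-7, -13), -17) - 1*(-12039) = (-11 + 1/(-4 + (-7)**2))/(-17 + 1/(-4 + (-7)**2)) - 1*(-12039) = (-11 + 1/(-4 + 49))/(-17 + 1/(-4 + 49)) + 12039 = (-11 + 1/45)/(-17 + 1/45) + 12039 = -494/45/(-764/45) + 12039 = -45/764*(-494/45) + 12039 = 247/382 + 12039 = 4599145/382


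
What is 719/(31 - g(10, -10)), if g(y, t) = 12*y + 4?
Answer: -719/93 ≈ -7.7312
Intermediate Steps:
g(y, t) = 4 + 12*y
719/(31 - g(10, -10)) = 719/(31 - (4 + 12*10)) = 719/(31 - (4 + 120)) = 719/(31 - 1*124) = 719/(31 - 124) = 719/(-93) = 719*(-1/93) = -719/93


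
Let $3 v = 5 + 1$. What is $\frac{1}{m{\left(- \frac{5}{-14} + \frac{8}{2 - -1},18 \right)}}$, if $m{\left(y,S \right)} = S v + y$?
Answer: $\frac{42}{1639} \approx 0.025625$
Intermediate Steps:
$v = 2$ ($v = \frac{5 + 1}{3} = \frac{1}{3} \cdot 6 = 2$)
$m{\left(y,S \right)} = y + 2 S$ ($m{\left(y,S \right)} = S 2 + y = 2 S + y = y + 2 S$)
$\frac{1}{m{\left(- \frac{5}{-14} + \frac{8}{2 - -1},18 \right)}} = \frac{1}{\left(- \frac{5}{-14} + \frac{8}{2 - -1}\right) + 2 \cdot 18} = \frac{1}{\left(\left(-5\right) \left(- \frac{1}{14}\right) + \frac{8}{2 + 1}\right) + 36} = \frac{1}{\left(\frac{5}{14} + \frac{8}{3}\right) + 36} = \frac{1}{\frac{127}{42} + 36} = \frac{1}{\frac{1639}{42}} = \frac{42}{1639}$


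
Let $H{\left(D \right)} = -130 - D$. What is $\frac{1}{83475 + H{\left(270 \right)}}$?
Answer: $\frac{1}{83075} \approx 1.2037 \cdot 10^{-5}$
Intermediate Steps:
$\frac{1}{83475 + H{\left(270 \right)}} = \frac{1}{83475 - 400} = \frac{1}{83075}$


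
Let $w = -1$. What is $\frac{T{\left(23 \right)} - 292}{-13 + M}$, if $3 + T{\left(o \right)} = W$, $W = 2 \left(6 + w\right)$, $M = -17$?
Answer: $\frac{19}{2} \approx 9.5$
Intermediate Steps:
$W = 10$ ($W = 2 \left(6 - 1\right) = 2 \cdot 5 = 10$)
$T{\left(o \right)} = 7$ ($T{\left(o \right)} = -3 + 10 = 7$)
$\frac{T{\left(23 \right)} - 292}{-13 + M} = \frac{7 - 292}{-13 - 17} = - \frac{285}{-30} = \left(-285\right) \left(- \frac{1}{30}\right) = \frac{19}{2}$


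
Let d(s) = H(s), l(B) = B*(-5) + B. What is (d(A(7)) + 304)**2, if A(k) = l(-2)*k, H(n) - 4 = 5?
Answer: 97969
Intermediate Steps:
l(B) = -4*B (l(B) = -5*B + B = -4*B)
H(n) = 9 (H(n) = 4 + 5 = 9)
A(k) = 8*k (A(k) = (-4*(-2))*k = 8*k)
d(s) = 9
(d(A(7)) + 304)**2 = (9 + 304)**2 = 313**2 = 97969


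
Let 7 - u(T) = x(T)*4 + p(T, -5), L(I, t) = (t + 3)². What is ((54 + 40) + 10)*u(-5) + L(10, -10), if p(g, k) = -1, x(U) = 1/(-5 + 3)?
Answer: 1089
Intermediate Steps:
x(U) = -½ (x(U) = 1/(-2) = -½)
L(I, t) = (3 + t)²
u(T) = 10 (u(T) = 7 - (-½*4 - 1) = 7 - (-2 - 1) = 7 - 1*(-3) = 7 + 3 = 10)
((54 + 40) + 10)*u(-5) + L(10, -10) = ((54 + 40) + 10)*10 + (3 - 10)² = (94 + 10)*10 + (-7)² = 104*10 + 49 = 1040 + 49 = 1089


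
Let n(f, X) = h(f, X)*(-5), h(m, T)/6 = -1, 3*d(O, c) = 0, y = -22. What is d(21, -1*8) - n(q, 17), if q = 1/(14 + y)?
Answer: -30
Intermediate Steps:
d(O, c) = 0 (d(O, c) = (⅓)*0 = 0)
h(m, T) = -6 (h(m, T) = 6*(-1) = -6)
q = -⅛ (q = 1/(14 - 22) = 1/(-8) = -⅛ ≈ -0.12500)
n(f, X) = 30 (n(f, X) = -6*(-5) = 30)
d(21, -1*8) - n(q, 17) = 0 - 1*30 = 0 - 30 = -30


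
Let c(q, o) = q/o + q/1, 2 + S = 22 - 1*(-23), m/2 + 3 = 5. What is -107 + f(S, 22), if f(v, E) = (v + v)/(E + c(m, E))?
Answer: -14935/144 ≈ -103.72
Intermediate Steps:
m = 4 (m = -6 + 2*5 = -6 + 10 = 4)
S = 43 (S = -2 + (22 - 1*(-23)) = -2 + (22 + 23) = -2 + 45 = 43)
c(q, o) = q + q/o (c(q, o) = q/o + q*1 = q/o + q = q + q/o)
f(v, E) = 2*v/(4 + E + 4/E) (f(v, E) = (v + v)/(E + (4 + 4/E)) = (2*v)/(4 + E + 4/E) = 2*v/(4 + E + 4/E))
-107 + f(S, 22) = -107 + 2*22*43/(4 + 22**2 + 4*22) = -107 + 2*22*43/(4 + 484 + 88) = -107 + 2*22*43/576 = -107 + 2*22*43*(1/576) = -107 + 473/144 = -14935/144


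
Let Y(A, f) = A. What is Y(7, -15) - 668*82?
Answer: -54769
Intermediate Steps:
Y(7, -15) - 668*82 = 7 - 668*82 = 7 - 54776 = -54769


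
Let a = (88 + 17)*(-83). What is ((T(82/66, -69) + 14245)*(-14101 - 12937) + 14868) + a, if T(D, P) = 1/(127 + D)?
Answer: -814978178339/2116 ≈ -3.8515e+8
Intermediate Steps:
a = -8715 (a = 105*(-83) = -8715)
((T(82/66, -69) + 14245)*(-14101 - 12937) + 14868) + a = ((1/(127 + 82/66) + 14245)*(-14101 - 12937) + 14868) - 8715 = ((1/(127 + 82*(1/66)) + 14245)*(-27038) + 14868) - 8715 = ((1/(127 + 41/33) + 14245)*(-27038) + 14868) - 8715 = ((1/(4232/33) + 14245)*(-27038) + 14868) - 8715 = ((33/4232 + 14245)*(-27038) + 14868) - 8715 = ((60284873/4232)*(-27038) + 14868) - 8715 = (-814991198087/2116 + 14868) - 8715 = -814959737399/2116 - 8715 = -814978178339/2116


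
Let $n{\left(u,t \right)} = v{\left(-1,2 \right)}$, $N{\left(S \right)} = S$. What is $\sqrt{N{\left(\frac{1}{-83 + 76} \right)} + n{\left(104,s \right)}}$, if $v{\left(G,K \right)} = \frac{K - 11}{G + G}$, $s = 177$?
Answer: $\frac{\sqrt{854}}{14} \approx 2.0874$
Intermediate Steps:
$v{\left(G,K \right)} = \frac{-11 + K}{2 G}$
$n{\left(u,t \right)} = \frac{9}{2}$ ($n{\left(u,t \right)} = \frac{-11 + 2}{2 \left(-1\right)} = \frac{1}{2} \left(-1\right) \left(-9\right) = \frac{9}{2}$)
$\sqrt{N{\left(\frac{1}{-83 + 76} \right)} + n{\left(104,s \right)}} = \sqrt{\frac{1}{-83 + 76} + \frac{9}{2}} = \sqrt{\frac{1}{-7} + \frac{9}{2}} = \sqrt{- \frac{1}{7} + \frac{9}{2}} = \sqrt{\frac{61}{14}} = \frac{\sqrt{854}}{14}$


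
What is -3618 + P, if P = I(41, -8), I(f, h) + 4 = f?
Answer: -3581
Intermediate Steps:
I(f, h) = -4 + f
P = 37 (P = -4 + 41 = 37)
-3618 + P = -3618 + 37 = -3581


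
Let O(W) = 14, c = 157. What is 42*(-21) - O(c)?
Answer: -896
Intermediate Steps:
42*(-21) - O(c) = 42*(-21) - 1*14 = -882 - 14 = -896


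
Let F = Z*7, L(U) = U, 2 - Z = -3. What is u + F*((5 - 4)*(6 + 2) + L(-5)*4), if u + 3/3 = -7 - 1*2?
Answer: -430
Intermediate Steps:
Z = 5 (Z = 2 - 1*(-3) = 2 + 3 = 5)
u = -10 (u = -1 + (-7 - 1*2) = -1 + (-7 - 2) = -1 - 9 = -10)
F = 35 (F = 5*7 = 35)
u + F*((5 - 4)*(6 + 2) + L(-5)*4) = -10 + 35*((5 - 4)*(6 + 2) - 5*4) = -10 + 35*(1*8 - 20) = -10 + 35*(8 - 20) = -10 + 35*(-12) = -10 - 420 = -430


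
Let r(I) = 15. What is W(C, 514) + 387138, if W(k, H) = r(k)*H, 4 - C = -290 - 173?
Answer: 394848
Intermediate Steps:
C = 467 (C = 4 - (-290 - 173) = 4 - 1*(-463) = 4 + 463 = 467)
W(k, H) = 15*H
W(C, 514) + 387138 = 15*514 + 387138 = 7710 + 387138 = 394848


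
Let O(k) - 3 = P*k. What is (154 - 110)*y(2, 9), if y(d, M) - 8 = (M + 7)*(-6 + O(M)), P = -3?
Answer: -20768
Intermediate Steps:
O(k) = 3 - 3*k
y(d, M) = 8 + (-3 - 3*M)*(7 + M) (y(d, M) = 8 + (M + 7)*(-6 + (3 - 3*M)) = 8 + (7 + M)*(-3 - 3*M) = 8 + (-3 - 3*M)*(7 + M))
(154 - 110)*y(2, 9) = (154 - 110)*(-13 - 24*9 - 3*9²) = 44*(-13 - 216 - 3*81) = 44*(-13 - 216 - 243) = 44*(-472) = -20768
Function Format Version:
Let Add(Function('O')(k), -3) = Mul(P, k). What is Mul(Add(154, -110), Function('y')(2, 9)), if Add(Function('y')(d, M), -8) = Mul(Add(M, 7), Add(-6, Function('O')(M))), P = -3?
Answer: -20768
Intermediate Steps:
Function('O')(k) = Add(3, Mul(-3, k))
Function('y')(d, M) = Add(8, Mul(Add(-3, Mul(-3, M)), Add(7, M))) (Function('y')(d, M) = Add(8, Mul(Add(M, 7), Add(-6, Add(3, Mul(-3, M))))) = Add(8, Mul(Add(7, M), Add(-3, Mul(-3, M)))) = Add(8, Mul(Add(-3, Mul(-3, M)), Add(7, M))))
Mul(Add(154, -110), Function('y')(2, 9)) = Mul(Add(154, -110), Add(-13, Mul(-24, 9), Mul(-3, Pow(9, 2)))) = Mul(44, Add(-13, -216, Mul(-3, 81))) = Mul(44, Add(-13, -216, -243)) = Mul(44, -472) = -20768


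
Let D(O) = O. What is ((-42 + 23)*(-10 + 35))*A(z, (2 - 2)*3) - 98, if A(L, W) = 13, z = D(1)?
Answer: -6273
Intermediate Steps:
z = 1
((-42 + 23)*(-10 + 35))*A(z, (2 - 2)*3) - 98 = ((-42 + 23)*(-10 + 35))*13 - 98 = -19*25*13 - 98 = -475*13 - 98 = -6175 - 98 = -6273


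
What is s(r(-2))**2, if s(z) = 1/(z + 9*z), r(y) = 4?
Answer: 1/1600 ≈ 0.00062500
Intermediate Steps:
s(z) = 1/(10*z)
s(r(-2))**2 = ((1/10)/4)**2 = ((1/10)*(1/4))**2 = (1/40)**2 = 1/1600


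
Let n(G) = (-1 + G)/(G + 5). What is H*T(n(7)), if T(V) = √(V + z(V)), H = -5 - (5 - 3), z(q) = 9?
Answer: -7*√38/2 ≈ -21.575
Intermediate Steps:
n(G) = (-1 + G)/(5 + G)
H = -7 (H = -5 - 1*2 = -5 - 2 = -7)
T(V) = √(9 + V) (T(V) = √(V + 9) = √(9 + V))
H*T(n(7)) = -7*√(9 + (-1 + 7)/(5 + 7)) = -7*√(9 + 6/12) = -7*√(9 + (1/12)*6) = -7*√(9 + ½) = -7*√38/2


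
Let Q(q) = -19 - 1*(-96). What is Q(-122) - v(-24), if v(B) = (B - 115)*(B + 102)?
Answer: 10919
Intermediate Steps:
Q(q) = 77 (Q(q) = -19 + 96 = 77)
v(B) = (-115 + B)*(102 + B)
Q(-122) - v(-24) = 77 - (-11730 + (-24)**2 - 13*(-24)) = 77 - (-11730 + 576 + 312) = 77 - 1*(-10842) = 77 + 10842 = 10919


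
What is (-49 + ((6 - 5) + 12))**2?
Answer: 1296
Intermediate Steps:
(-49 + ((6 - 5) + 12))**2 = (-49 + (1 + 12))**2 = (-49 + 13)**2 = (-36)**2 = 1296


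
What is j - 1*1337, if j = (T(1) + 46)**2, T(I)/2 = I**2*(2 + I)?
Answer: 1367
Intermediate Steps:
T(I) = 2*I**2*(2 + I) (T(I) = 2*(I**2*(2 + I)) = 2*I**2*(2 + I))
j = 2704 (j = (2*1**2*(2 + 1) + 46)**2 = (2*1*3 + 46)**2 = (6 + 46)**2 = 52**2 = 2704)
j - 1*1337 = 2704 - 1*1337 = 2704 - 1337 = 1367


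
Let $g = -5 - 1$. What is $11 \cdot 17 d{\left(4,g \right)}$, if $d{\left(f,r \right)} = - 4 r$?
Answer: $4488$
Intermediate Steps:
$g = -6$
$11 \cdot 17 d{\left(4,g \right)} = 11 \cdot 17 \left(\left(-4\right) \left(-6\right)\right) = 187 \cdot 24 = 4488$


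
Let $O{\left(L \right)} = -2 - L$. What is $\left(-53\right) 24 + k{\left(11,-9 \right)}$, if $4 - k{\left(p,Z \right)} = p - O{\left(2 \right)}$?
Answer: $-1283$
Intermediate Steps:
$k{\left(p,Z \right)} = - p$ ($k{\left(p,Z \right)} = 4 - \left(p - \left(-2 - 2\right)\right) = 4 - \left(p - -4\right) = 4 - \left(p + 4\right) = 4 - \left(4 + p\right) = - p$)
$\left(-53\right) 24 + k{\left(11,-9 \right)} = \left(-53\right) 24 - 11 = -1272 - 11 = -1283$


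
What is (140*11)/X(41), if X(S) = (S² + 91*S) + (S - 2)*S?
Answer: 1540/7011 ≈ 0.21965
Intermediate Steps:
X(S) = S² + 91*S + S*(-2 + S) (X(S) = (S² + 91*S) + (-2 + S)*S = (S² + 91*S) + S*(-2 + S) = S² + 91*S + S*(-2 + S))
(140*11)/X(41) = (140*11)/((41*(89 + 2*41))) = 1540/((41*(89 + 82))) = 1540/((41*171)) = 1540/7011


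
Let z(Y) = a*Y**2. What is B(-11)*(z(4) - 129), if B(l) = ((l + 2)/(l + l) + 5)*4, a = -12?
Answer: -76398/11 ≈ -6945.3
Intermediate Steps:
z(Y) = -12*Y**2
B(l) = 20 + 2*(2 + l)/l (B(l) = ((2 + l)/((2*l)) + 5)*4 = ((2 + l)*(1/(2*l)) + 5)*4 = ((2 + l)/(2*l) + 5)*4 = (5 + (2 + l)/(2*l))*4 = 20 + 2*(2 + l)/l)
B(-11)*(z(4) - 129) = (22 + 4/(-11))*(-12*4**2 - 129) = (22 + 4*(-1/11))*(-12*16 - 129) = (22 - 4/11)*(-192 - 129) = (238/11)*(-321) = -76398/11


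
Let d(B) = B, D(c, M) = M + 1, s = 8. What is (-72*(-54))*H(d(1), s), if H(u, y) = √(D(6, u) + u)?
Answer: 3888*√3 ≈ 6734.2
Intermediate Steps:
D(c, M) = 1 + M
H(u, y) = √(1 + 2*u) (H(u, y) = √((1 + u) + u) = √(1 + 2*u))
(-72*(-54))*H(d(1), s) = (-72*(-54))*√(1 + 2*1) = 3888*√(1 + 2) = 3888*√3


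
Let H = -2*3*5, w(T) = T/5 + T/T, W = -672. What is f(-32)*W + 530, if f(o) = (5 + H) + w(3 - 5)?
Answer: 84634/5 ≈ 16927.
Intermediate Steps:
w(T) = 1 + T/5 (w(T) = T*(⅕) + 1 = T/5 + 1 = 1 + T/5)
H = -30 (H = -6*5 = -30)
f(o) = -122/5 (f(o) = (5 - 30) + (1 + (3 - 5)/5) = -25 + (1 + (⅕)*(-2)) = -25 + (1 - ⅖) = -25 + ⅗ = -122/5)
f(-32)*W + 530 = -122/5*(-672) + 530 = 81984/5 + 530 = 84634/5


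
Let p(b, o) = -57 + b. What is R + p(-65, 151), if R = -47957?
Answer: -48079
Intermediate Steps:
R + p(-65, 151) = -47957 + (-57 - 65) = -47957 - 122 = -48079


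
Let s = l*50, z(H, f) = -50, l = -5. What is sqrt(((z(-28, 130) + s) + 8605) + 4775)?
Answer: 2*sqrt(3270) ≈ 114.37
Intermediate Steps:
s = -250 (s = -5*50 = -250)
sqrt(((z(-28, 130) + s) + 8605) + 4775) = sqrt(((-50 - 250) + 8605) + 4775) = sqrt((-300 + 8605) + 4775) = sqrt(8305 + 4775) = sqrt(13080) = 2*sqrt(3270)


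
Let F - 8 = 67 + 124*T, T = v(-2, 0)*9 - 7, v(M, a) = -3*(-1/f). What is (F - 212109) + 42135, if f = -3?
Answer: -171883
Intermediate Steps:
v(M, a) = -1 (v(M, a) = -3/((-1*(-3))) = -3/3 = -3*1/3 = -1)
T = -16 (T = -1*9 - 7 = -9 - 7 = -16)
F = -1909 (F = 8 + (67 + 124*(-16)) = 8 + (67 - 1984) = 8 - 1917 = -1909)
(F - 212109) + 42135 = (-1909 - 212109) + 42135 = -214018 + 42135 = -171883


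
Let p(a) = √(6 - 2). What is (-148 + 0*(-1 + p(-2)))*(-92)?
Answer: 13616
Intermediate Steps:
p(a) = 2 (p(a) = √4 = 2)
(-148 + 0*(-1 + p(-2)))*(-92) = (-148 + 0*(-1 + 2))*(-92) = (-148 + 0*1)*(-92) = (-148 + 0)*(-92) = -148*(-92) = 13616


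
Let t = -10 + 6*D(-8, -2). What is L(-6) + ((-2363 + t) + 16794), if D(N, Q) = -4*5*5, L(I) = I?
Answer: 13815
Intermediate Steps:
D(N, Q) = -100 (D(N, Q) = -20*5 = -100)
t = -610 (t = -10 + 6*(-100) = -10 - 600 = -610)
L(-6) + ((-2363 + t) + 16794) = -6 + ((-2363 - 610) + 16794) = -6 + (-2973 + 16794) = -6 + 13821 = 13815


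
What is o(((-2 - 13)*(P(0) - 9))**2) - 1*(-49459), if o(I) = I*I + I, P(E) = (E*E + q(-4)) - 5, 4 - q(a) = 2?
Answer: 1049841859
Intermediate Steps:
q(a) = 2 (q(a) = 4 - 1*2 = 4 - 2 = 2)
P(E) = -3 + E**2 (P(E) = (E*E + 2) - 5 = (E**2 + 2) - 5 = (2 + E**2) - 5 = -3 + E**2)
o(I) = I + I**2 (o(I) = I**2 + I = I + I**2)
o(((-2 - 13)*(P(0) - 9))**2) - 1*(-49459) = ((-2 - 13)*((-3 + 0**2) - 9))**2*(1 + ((-2 - 13)*((-3 + 0**2) - 9))**2) - 1*(-49459) = (-15*((-3 + 0) - 9))**2*(1 + (-15*((-3 + 0) - 9))**2) + 49459 = (-15*(-3 - 9))**2*(1 + (-15*(-3 - 9))**2) + 49459 = (-15*(-12))**2*(1 + (-15*(-12))**2) + 49459 = 180**2*(1 + 180**2) + 49459 = 32400*(1 + 32400) + 49459 = 32400*32401 + 49459 = 1049792400 + 49459 = 1049841859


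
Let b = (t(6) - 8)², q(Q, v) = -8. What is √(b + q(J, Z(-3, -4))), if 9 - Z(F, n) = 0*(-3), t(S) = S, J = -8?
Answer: 2*I ≈ 2.0*I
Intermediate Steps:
Z(F, n) = 9 (Z(F, n) = 9 - 0*(-3) = 9 - 1*0 = 9 + 0 = 9)
b = 4 (b = (6 - 8)² = (-2)² = 4)
√(b + q(J, Z(-3, -4))) = √(4 - 8) = √(-4) = 2*I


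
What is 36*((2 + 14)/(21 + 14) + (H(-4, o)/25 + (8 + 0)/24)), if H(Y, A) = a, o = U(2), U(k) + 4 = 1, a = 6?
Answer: 6492/175 ≈ 37.097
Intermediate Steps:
U(k) = -3 (U(k) = -4 + 1 = -3)
o = -3
H(Y, A) = 6
36*((2 + 14)/(21 + 14) + (H(-4, o)/25 + (8 + 0)/24)) = 36*((2 + 14)/(21 + 14) + (6/25 + (8 + 0)/24)) = 36*(16/35 + (6*(1/25) + 8*(1/24))) = 36*(16*(1/35) + (6/25 + 1/3)) = 36*(16/35 + 43/75) = 36*(541/525) = 6492/175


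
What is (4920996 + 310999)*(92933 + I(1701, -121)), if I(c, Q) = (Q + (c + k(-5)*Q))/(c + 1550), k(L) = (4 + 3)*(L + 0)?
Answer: 1580747870881010/3251 ≈ 4.8623e+11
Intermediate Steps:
k(L) = 7*L
I(c, Q) = (c - 34*Q)/(1550 + c) (I(c, Q) = (Q + (c + (7*(-5))*Q))/(c + 1550) = (Q + (c - 35*Q))/(1550 + c) = (c - 34*Q)/(1550 + c))
(4920996 + 310999)*(92933 + I(1701, -121)) = (4920996 + 310999)*(92933 + (1701 - 34*(-121))/(1550 + 1701)) = 5231995*(92933 + (1701 + 4114)/3251) = 5231995*(92933 + (1/3251)*5815) = 5231995*(92933 + 5815/3251) = 5231995*(302130998/3251) = 1580747870881010/3251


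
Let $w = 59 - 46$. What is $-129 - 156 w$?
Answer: $-2157$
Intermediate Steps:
$w = 13$
$-129 - 156 w = -129 - 2028 = -2157$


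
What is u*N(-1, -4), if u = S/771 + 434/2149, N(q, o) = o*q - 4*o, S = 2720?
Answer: 17656840/236697 ≈ 74.597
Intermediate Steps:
N(q, o) = -4*o + o*q
u = 882842/236697 (u = 2720/771 + 434/2149 = 2720*(1/771) + 434*(1/2149) = 2720/771 + 62/307 = 882842/236697 ≈ 3.7298)
u*N(-1, -4) = 882842*(-4*(-4 - 1))/236697 = 882842*(-4*(-5))/236697 = (882842/236697)*20 = 17656840/236697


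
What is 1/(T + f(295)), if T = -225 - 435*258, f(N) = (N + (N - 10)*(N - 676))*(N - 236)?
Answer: -1/6501565 ≈ -1.5381e-7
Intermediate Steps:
f(N) = (-236 + N)*(N + (-676 + N)*(-10 + N)) (f(N) = (N + (-10 + N)*(-676 + N))*(-236 + N) = (N + (-676 + N)*(-10 + N))*(-236 + N) = (-236 + N)*(N + (-676 + N)*(-10 + N)))
T = -112455 (T = -225 - 112230 = -112455)
1/(T + f(295)) = 1/(-112455 + (-1595360 + 295³ - 921*295² + 168420*295)) = 1/(-112455 + (-1595360 + 25672375 - 921*87025 + 49683900)) = 1/(-112455 + (-1595360 + 25672375 - 80150025 + 49683900)) = 1/(-112455 - 6389110) = 1/(-6501565) = -1/6501565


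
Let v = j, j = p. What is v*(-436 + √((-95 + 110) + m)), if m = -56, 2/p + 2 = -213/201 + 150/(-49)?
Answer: 2862776/20095 - 6566*I*√41/20095 ≈ 142.46 - 2.0922*I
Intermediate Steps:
p = -6566/20095 (p = 2/(-2 + (-213/201 + 150/(-49))) = 2/(-2 + (-213*1/201 + 150*(-1/49))) = 2/(-2 + (-71/67 - 150/49)) = 2/(-2 - 13529/3283) = 2/(-20095/3283) = 2*(-3283/20095) = -6566/20095 ≈ -0.32675)
j = -6566/20095 ≈ -0.32675
v = -6566/20095 ≈ -0.32675
v*(-436 + √((-95 + 110) + m)) = -6566*(-436 + √((-95 + 110) - 56))/20095 = -6566*(-436 + √(15 - 56))/20095 = -6566*(-436 + √(-41))/20095 = -6566*(-436 + I*√41)/20095 = 2862776/20095 - 6566*I*√41/20095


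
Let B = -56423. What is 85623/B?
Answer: -85623/56423 ≈ -1.5175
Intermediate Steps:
85623/B = 85623/(-56423) = 85623*(-1/56423) = -85623/56423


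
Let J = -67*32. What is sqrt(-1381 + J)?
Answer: 5*I*sqrt(141) ≈ 59.372*I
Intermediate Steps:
J = -2144
sqrt(-1381 + J) = sqrt(-1381 - 2144) = sqrt(-3525) = 5*I*sqrt(141)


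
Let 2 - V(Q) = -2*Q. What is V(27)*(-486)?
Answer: -27216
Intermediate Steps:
V(Q) = 2 + 2*Q (V(Q) = 2 - (-2)*Q = 2 + 2*Q)
V(27)*(-486) = (2 + 2*27)*(-486) = (2 + 54)*(-486) = 56*(-486) = -27216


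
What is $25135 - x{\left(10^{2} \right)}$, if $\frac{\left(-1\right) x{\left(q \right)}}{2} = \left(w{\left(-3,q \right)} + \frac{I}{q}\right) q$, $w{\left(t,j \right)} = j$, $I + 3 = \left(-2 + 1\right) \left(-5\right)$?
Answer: $45139$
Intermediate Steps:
$I = 2$ ($I = -3 + \left(-2 + 1\right) \left(-5\right) = -3 - -5 = -3 + 5 = 2$)
$x{\left(q \right)} = - 2 q \left(q + \frac{2}{q}\right)$ ($x{\left(q \right)} = - 2 \left(q + \frac{2}{q}\right) q = - 2 q \left(q + \frac{2}{q}\right)$)
$25135 - x{\left(10^{2} \right)} = 25135 - \left(-4 - 2 \left(10^{2}\right)^{2}\right) = 25135 - \left(-4 - 2 \cdot 100^{2}\right) = 25135 - \left(-4 - 20000\right) = 25135 - -20004 = 25135 + 20004 = 45139$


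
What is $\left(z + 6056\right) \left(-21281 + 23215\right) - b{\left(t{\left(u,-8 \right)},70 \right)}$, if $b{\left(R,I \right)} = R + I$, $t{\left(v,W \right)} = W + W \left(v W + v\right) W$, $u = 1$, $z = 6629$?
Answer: $24533176$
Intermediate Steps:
$t{\left(v,W \right)} = W + W^{2} \left(v + W v\right)$ ($t{\left(v,W \right)} = W + W \left(W v + v\right) W = W + W \left(v + W v\right) W = W + W W \left(v + W v\right) = W + W^{2} \left(v + W v\right)$)
$b{\left(R,I \right)} = I + R$
$\left(z + 6056\right) \left(-21281 + 23215\right) - b{\left(t{\left(u,-8 \right)},70 \right)} = \left(6629 + 6056\right) \left(-21281 + 23215\right) - \left(70 - 8 \left(1 - 8 + 1 \left(-8\right)^{2}\right)\right) = 12685 \cdot 1934 - \left(70 - 8 \left(1 - 8 + 1 \cdot 64\right)\right) = 24532790 - \left(70 - 8 \left(1 - 8 + 64\right)\right) = 24532790 - \left(70 - 456\right) = 24532790 - -386 = 24532790 + 386 = 24533176$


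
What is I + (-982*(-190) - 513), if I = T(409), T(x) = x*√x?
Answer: 186067 + 409*√409 ≈ 1.9434e+5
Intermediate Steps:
T(x) = x^(3/2)
I = 409*√409 (I = 409^(3/2) = 409*√409 ≈ 8271.5)
I + (-982*(-190) - 513) = 409*√409 + (-982*(-190) - 513) = 409*√409 + (186580 - 513) = 409*√409 + 186067 = 186067 + 409*√409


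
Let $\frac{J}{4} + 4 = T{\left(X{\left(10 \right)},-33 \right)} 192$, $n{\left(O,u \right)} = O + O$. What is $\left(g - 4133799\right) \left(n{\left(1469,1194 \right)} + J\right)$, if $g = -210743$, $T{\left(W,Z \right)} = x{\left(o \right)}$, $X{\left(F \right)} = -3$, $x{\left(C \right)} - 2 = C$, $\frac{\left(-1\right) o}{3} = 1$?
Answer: $-9358143468$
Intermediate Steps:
$o = -3$ ($o = \left(-3\right) 1 = -3$)
$x{\left(C \right)} = 2 + C$
$T{\left(W,Z \right)} = -1$ ($T{\left(W,Z \right)} = 2 - 3 = -1$)
$n{\left(O,u \right)} = 2 O$
$J = -784$ ($J = -16 + 4 \left(\left(-1\right) 192\right) = -16 + 4 \left(-192\right) = -16 - 768 = -784$)
$\left(g - 4133799\right) \left(n{\left(1469,1194 \right)} + J\right) = \left(-210743 - 4133799\right) \left(2 \cdot 1469 - 784\right) = - 4344542 \left(2938 - 784\right) = \left(-4344542\right) 2154 = -9358143468$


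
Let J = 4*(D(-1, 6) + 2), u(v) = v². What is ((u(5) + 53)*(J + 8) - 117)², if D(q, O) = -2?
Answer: 257049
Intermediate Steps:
J = 0 (J = 4*(-2 + 2) = 4*0 = 0)
((u(5) + 53)*(J + 8) - 117)² = ((5² + 53)*(0 + 8) - 117)² = ((25 + 53)*8 - 117)² = (78*8 - 117)² = (624 - 117)² = 507² = 257049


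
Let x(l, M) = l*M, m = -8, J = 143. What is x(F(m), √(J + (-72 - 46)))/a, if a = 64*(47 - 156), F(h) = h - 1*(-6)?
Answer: 5/3488 ≈ 0.0014335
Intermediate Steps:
F(h) = 6 + h (F(h) = h + 6 = 6 + h)
a = -6976 (a = 64*(-109) = -6976)
x(l, M) = M*l
x(F(m), √(J + (-72 - 46)))/a = (√(143 + (-72 - 46))*(6 - 8))/(-6976) = (√(143 - 118)*(-2))*(-1/6976) = (√25*(-2))*(-1/6976) = (5*(-2))*(-1/6976) = -10*(-1/6976) = 5/3488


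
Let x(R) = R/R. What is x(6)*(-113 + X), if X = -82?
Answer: -195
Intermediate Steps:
x(R) = 1
x(6)*(-113 + X) = 1*(-113 - 82) = 1*(-195) = -195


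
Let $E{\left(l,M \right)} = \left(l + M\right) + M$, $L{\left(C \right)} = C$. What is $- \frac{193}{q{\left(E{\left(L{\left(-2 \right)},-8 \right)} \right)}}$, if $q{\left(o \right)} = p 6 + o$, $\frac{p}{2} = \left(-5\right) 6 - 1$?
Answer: $\frac{193}{390} \approx 0.49487$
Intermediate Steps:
$p = -62$ ($p = 2 \left(\left(-5\right) 6 - 1\right) = 2 \left(-30 - 1\right) = 2 \left(-31\right) = -62$)
$E{\left(l,M \right)} = l + 2 M$ ($E{\left(l,M \right)} = \left(M + l\right) + M = l + 2 M$)
$q{\left(o \right)} = -372 + o$ ($q{\left(o \right)} = \left(-62\right) 6 + o = -372 + o$)
$- \frac{193}{q{\left(E{\left(L{\left(-2 \right)},-8 \right)} \right)}} = - \frac{193}{-372 + \left(-2 + 2 \left(-8\right)\right)} = - \frac{193}{-372 - 18} = - \frac{193}{-390} = \left(-193\right) \left(- \frac{1}{390}\right) = \frac{193}{390}$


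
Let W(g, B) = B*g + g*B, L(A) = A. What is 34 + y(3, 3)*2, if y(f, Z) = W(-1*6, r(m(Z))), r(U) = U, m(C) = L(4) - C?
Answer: 10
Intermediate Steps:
m(C) = 4 - C
W(g, B) = 2*B*g (W(g, B) = B*g + B*g = 2*B*g)
y(f, Z) = -48 + 12*Z (y(f, Z) = 2*(4 - Z)*(-1*6) = 2*(4 - Z)*(-6) = -48 + 12*Z)
34 + y(3, 3)*2 = 34 + (-48 + 12*3)*2 = 34 + (-48 + 36)*2 = 34 - 12*2 = 34 - 24 = 10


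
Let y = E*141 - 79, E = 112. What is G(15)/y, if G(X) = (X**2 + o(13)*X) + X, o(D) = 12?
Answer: 420/15713 ≈ 0.026729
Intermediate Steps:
G(X) = X**2 + 13*X (G(X) = (X**2 + 12*X) + X = X**2 + 13*X)
y = 15713 (y = 112*141 - 79 = 15792 - 79 = 15713)
G(15)/y = (15*(13 + 15))/15713 = (15*28)*(1/15713) = 420*(1/15713) = 420/15713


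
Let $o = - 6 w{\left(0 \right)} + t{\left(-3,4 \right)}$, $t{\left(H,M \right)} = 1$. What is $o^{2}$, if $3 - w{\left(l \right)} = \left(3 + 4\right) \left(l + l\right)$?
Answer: $289$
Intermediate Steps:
$w{\left(l \right)} = 3 - 14 l$ ($w{\left(l \right)} = 3 - \left(3 + 4\right) \left(l + l\right) = 3 - 7 \cdot 2 l = 3 - 14 l$)
$o = -17$ ($o = - 6 \left(3 - 0\right) + 1 = - 6 \left(3 + 0\right) + 1 = \left(-6\right) 3 + 1 = -18 + 1 = -17$)
$o^{2} = \left(-17\right)^{2} = 289$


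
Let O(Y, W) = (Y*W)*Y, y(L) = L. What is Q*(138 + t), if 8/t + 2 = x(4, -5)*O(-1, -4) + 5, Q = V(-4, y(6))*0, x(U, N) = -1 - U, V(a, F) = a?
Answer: 0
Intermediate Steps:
O(Y, W) = W*Y² (O(Y, W) = (W*Y)*Y = W*Y²)
Q = 0 (Q = -4*0 = 0)
t = 8/23 (t = 8/(-2 + ((-1 - 1*4)*(-4*(-1)²) + 5)) = 8/(-2 + ((-1 - 4)*(-4*1) + 5)) = 8/(-2 + (-5*(-4) + 5)) = 8/(-2 + (20 + 5)) = 8/(-2 + 25) = 8/23 ≈ 0.34783)
Q*(138 + t) = 0*(138 + 8/23) = 0*(3182/23) = 0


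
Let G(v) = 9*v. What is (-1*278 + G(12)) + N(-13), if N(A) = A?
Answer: -183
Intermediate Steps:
(-1*278 + G(12)) + N(-13) = (-1*278 + 9*12) - 13 = (-278 + 108) - 13 = -170 - 13 = -183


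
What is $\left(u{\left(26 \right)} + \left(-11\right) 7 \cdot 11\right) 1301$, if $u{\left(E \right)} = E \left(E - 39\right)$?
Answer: $-1541685$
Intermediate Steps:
$u{\left(E \right)} = E \left(-39 + E\right)$
$\left(u{\left(26 \right)} + \left(-11\right) 7 \cdot 11\right) 1301 = \left(26 \left(-39 + 26\right) + \left(-11\right) 7 \cdot 11\right) 1301 = \left(26 \left(-13\right) - 847\right) 1301 = \left(-338 - 847\right) 1301 = \left(-1185\right) 1301 = -1541685$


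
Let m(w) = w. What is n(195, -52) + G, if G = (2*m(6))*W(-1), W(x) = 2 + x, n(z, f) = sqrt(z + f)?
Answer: 12 + sqrt(143) ≈ 23.958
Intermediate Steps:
n(z, f) = sqrt(f + z)
G = 12 (G = (2*6)*(2 - 1) = 12*1 = 12)
n(195, -52) + G = sqrt(-52 + 195) + 12 = sqrt(143) + 12 = 12 + sqrt(143)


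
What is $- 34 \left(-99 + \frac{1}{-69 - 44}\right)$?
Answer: $\frac{380392}{113} \approx 3366.3$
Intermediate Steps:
$- 34 \left(-99 + \frac{1}{-69 - 44}\right) = - 34 \left(-99 + \frac{1}{-113}\right) = - 34 \left(-99 - \frac{1}{113}\right) = \left(-34\right) \left(- \frac{11188}{113}\right) = \frac{380392}{113}$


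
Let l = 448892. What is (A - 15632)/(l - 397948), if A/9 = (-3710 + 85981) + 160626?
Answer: 2170441/50944 ≈ 42.604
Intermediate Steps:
A = 2186073 (A = 9*((-3710 + 85981) + 160626) = 9*(82271 + 160626) = 9*242897 = 2186073)
(A - 15632)/(l - 397948) = (2186073 - 15632)/(448892 - 397948) = 2170441/50944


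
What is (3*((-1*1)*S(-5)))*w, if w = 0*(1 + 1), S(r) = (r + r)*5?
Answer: 0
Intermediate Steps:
S(r) = 10*r (S(r) = (2*r)*5 = 10*r)
w = 0 (w = 0*2 = 0)
(3*((-1*1)*S(-5)))*w = (3*((-1*1)*(10*(-5))))*0 = (3*(-1*(-50)))*0 = (3*50)*0 = 150*0 = 0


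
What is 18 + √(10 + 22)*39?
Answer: 18 + 156*√2 ≈ 238.62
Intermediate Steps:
18 + √(10 + 22)*39 = 18 + √32*39 = 18 + (4*√2)*39 = 18 + 156*√2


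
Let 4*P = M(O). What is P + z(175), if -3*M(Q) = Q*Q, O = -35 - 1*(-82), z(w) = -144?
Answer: -3937/12 ≈ -328.08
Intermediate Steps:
O = 47 (O = -35 + 82 = 47)
M(Q) = -Q²/3 (M(Q) = -Q*Q/3 = -Q²/3)
P = -2209/12 (P = (-⅓*47²)/4 = (-⅓*2209)/4 = (¼)*(-2209/3) = -2209/12 ≈ -184.08)
P + z(175) = -2209/12 - 144 = -3937/12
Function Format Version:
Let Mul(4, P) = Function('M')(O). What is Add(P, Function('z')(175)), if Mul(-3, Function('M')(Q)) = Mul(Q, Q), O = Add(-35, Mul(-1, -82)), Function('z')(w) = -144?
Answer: Rational(-3937, 12) ≈ -328.08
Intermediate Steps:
O = 47 (O = Add(-35, 82) = 47)
Function('M')(Q) = Mul(Rational(-1, 3), Pow(Q, 2)) (Function('M')(Q) = Mul(Rational(-1, 3), Mul(Q, Q)) = Mul(Rational(-1, 3), Pow(Q, 2)))
P = Rational(-2209, 12) (P = Mul(Rational(1, 4), Mul(Rational(-1, 3), Pow(47, 2))) = Mul(Rational(1, 4), Mul(Rational(-1, 3), 2209)) = Mul(Rational(1, 4), Rational(-2209, 3)) = Rational(-2209, 12) ≈ -184.08)
Add(P, Function('z')(175)) = Add(Rational(-2209, 12), -144) = Rational(-3937, 12)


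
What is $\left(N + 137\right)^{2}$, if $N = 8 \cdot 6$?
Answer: $34225$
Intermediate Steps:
$N = 48$
$\left(N + 137\right)^{2} = \left(48 + 137\right)^{2} = 185^{2} = 34225$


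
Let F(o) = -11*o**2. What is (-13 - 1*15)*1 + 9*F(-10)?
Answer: -9928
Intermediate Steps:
(-13 - 1*15)*1 + 9*F(-10) = (-13 - 1*15)*1 + 9*(-11*(-10)**2) = (-13 - 15)*1 + 9*(-11*100) = -28*1 + 9*(-1100) = -28 - 9900 = -9928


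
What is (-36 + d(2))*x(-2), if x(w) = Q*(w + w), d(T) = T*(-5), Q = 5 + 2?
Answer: 1288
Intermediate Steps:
Q = 7
d(T) = -5*T
x(w) = 14*w (x(w) = 7*(w + w) = 7*(2*w) = 14*w)
(-36 + d(2))*x(-2) = (-36 - 5*2)*(14*(-2)) = (-36 - 10)*(-28) = -46*(-28) = 1288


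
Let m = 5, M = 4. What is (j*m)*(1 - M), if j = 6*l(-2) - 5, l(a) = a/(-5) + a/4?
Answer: 84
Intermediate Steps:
l(a) = a/20 (l(a) = a*(-1/5) + a*(1/4) = -a/5 + a/4 = a/20)
j = -28/5 (j = 6*((1/20)*(-2)) - 5 = 6*(-1/10) - 5 = -3/5 - 5 = -28/5 ≈ -5.6000)
(j*m)*(1 - M) = (-28/5*5)*(1 - 1*4) = -28*(1 - 4) = -28*(-3) = 84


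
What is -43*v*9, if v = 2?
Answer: -774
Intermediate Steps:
-43*v*9 = -43*2*9 = -86*9 = -774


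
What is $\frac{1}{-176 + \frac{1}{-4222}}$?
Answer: $- \frac{4222}{743073} \approx -0.0056818$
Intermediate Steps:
$\frac{1}{-176 + \frac{1}{-4222}} = \frac{1}{-176 - \frac{1}{4222}} = \frac{1}{- \frac{743073}{4222}} = - \frac{4222}{743073}$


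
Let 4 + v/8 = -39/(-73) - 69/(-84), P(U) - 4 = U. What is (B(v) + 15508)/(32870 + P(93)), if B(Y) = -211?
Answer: 5099/10989 ≈ 0.46401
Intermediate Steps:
P(U) = 4 + U
v = -10810/511 (v = -32 + 8*(-39/(-73) - 69/(-84)) = -32 + 8*(-39*(-1/73) - 69*(-1/84)) = -32 + 8*(39/73 + 23/28) = -32 + 8*(2771/2044) = -32 + 5542/511 = -10810/511 ≈ -21.155)
(B(v) + 15508)/(32870 + P(93)) = (-211 + 15508)/(32870 + (4 + 93)) = 15297/(32870 + 97) = 15297/32967 = 15297*(1/32967) = 5099/10989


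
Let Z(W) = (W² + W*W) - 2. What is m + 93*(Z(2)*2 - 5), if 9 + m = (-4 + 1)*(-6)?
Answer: 660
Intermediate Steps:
Z(W) = -2 + 2*W² (Z(W) = (W² + W²) - 2 = 2*W² - 2 = -2 + 2*W²)
m = 9 (m = -9 + (-4 + 1)*(-6) = -9 - 3*(-6) = -9 + 18 = 9)
m + 93*(Z(2)*2 - 5) = 9 + 93*((-2 + 2*2²)*2 - 5) = 9 + 93*((-2 + 2*4)*2 - 5) = 9 + 93*((-2 + 8)*2 - 5) = 9 + 93*(6*2 - 5) = 9 + 93*(12 - 5) = 9 + 93*7 = 9 + 651 = 660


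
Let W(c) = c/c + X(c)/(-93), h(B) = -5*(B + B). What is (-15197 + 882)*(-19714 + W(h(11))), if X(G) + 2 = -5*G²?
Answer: 25377732205/93 ≈ 2.7288e+8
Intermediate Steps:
X(G) = -2 - 5*G²
h(B) = -10*B
W(c) = 95/93 + 5*c²/93 (W(c) = c/c + (-2 - 5*c²)/(-93) = 1 + (-2 - 5*c²)*(-1/93) = 1 + (2/93 + 5*c²/93) = 95/93 + 5*c²/93)
(-15197 + 882)*(-19714 + W(h(11))) = (-15197 + 882)*(-19714 + (95/93 + 5*(-10*11)²/93)) = -14315*(-19714 + (95/93 + (5/93)*(-110)²)) = -14315*(-19714 + (95/93 + (5/93)*12100)) = -14315*(-19714 + (95/93 + 60500/93)) = -14315*(-19714 + 60595/93) = -14315*(-1772807/93) = 25377732205/93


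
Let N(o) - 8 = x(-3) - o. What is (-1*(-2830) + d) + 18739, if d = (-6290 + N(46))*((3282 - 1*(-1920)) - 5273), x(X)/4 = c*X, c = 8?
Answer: 477673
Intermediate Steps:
x(X) = 32*X (x(X) = 4*(8*X) = 32*X)
N(o) = -88 - o (N(o) = 8 + (32*(-3) - o) = 8 + (-96 - o) = -88 - o)
d = 456104 (d = (-6290 + (-88 - 1*46))*((3282 - 1*(-1920)) - 5273) = (-6290 + (-88 - 46))*((3282 + 1920) - 5273) = (-6290 - 134)*(5202 - 5273) = -6424*(-71) = 456104)
(-1*(-2830) + d) + 18739 = (-1*(-2830) + 456104) + 18739 = (2830 + 456104) + 18739 = 458934 + 18739 = 477673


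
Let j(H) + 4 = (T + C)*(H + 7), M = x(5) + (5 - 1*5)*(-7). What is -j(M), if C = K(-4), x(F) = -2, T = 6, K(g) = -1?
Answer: -21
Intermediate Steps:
C = -1
M = -2 (M = -2 + (5 - 1*5)*(-7) = -2 + (5 - 5)*(-7) = -2 + 0*(-7) = -2 + 0 = -2)
j(H) = 31 + 5*H (j(H) = -4 + (6 - 1)*(H + 7) = -4 + 5*(7 + H) = -4 + (35 + 5*H) = 31 + 5*H)
-j(M) = -(31 + 5*(-2)) = -(31 - 10) = -1*21 = -21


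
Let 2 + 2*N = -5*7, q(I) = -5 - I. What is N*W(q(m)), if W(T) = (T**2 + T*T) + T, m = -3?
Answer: -111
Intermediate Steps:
N = -37/2 (N = -1 + (-5*7)/2 = -1 + (1/2)*(-35) = -1 - 35/2 = -37/2 ≈ -18.500)
W(T) = T + 2*T**2 (W(T) = (T**2 + T**2) + T = 2*T**2 + T = T + 2*T**2)
N*W(q(m)) = -37*(-5 - 1*(-3))*(1 + 2*(-5 - 1*(-3)))/2 = -37*(-5 + 3)*(1 + 2*(-5 + 3))/2 = -(-37)*(1 + 2*(-2)) = -(-37)*(1 - 4) = -(-37)*(-3) = -37/2*6 = -111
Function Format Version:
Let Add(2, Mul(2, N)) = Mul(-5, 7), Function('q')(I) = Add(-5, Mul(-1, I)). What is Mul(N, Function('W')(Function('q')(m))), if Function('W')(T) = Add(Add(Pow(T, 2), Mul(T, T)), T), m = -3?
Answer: -111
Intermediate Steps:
N = Rational(-37, 2) (N = Add(-1, Mul(Rational(1, 2), Mul(-5, 7))) = Add(-1, Mul(Rational(1, 2), -35)) = Add(-1, Rational(-35, 2)) = Rational(-37, 2) ≈ -18.500)
Function('W')(T) = Add(T, Mul(2, Pow(T, 2))) (Function('W')(T) = Add(Add(Pow(T, 2), Pow(T, 2)), T) = Add(Mul(2, Pow(T, 2)), T) = Add(T, Mul(2, Pow(T, 2))))
Mul(N, Function('W')(Function('q')(m))) = Mul(Rational(-37, 2), Mul(Add(-5, Mul(-1, -3)), Add(1, Mul(2, Add(-5, Mul(-1, -3)))))) = Mul(Rational(-37, 2), Mul(Add(-5, 3), Add(1, Mul(2, Add(-5, 3))))) = Mul(Rational(-37, 2), Mul(-2, Add(1, Mul(2, -2)))) = Mul(Rational(-37, 2), Mul(-2, Add(1, -4))) = Mul(Rational(-37, 2), Mul(-2, -3)) = Mul(Rational(-37, 2), 6) = -111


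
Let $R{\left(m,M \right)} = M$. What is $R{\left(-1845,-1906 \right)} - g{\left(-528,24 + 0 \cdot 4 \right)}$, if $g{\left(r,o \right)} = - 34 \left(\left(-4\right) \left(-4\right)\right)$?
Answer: $-1362$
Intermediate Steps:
$g{\left(r,o \right)} = -544$ ($g{\left(r,o \right)} = \left(-34\right) 16 = -544$)
$R{\left(-1845,-1906 \right)} - g{\left(-528,24 + 0 \cdot 4 \right)} = -1906 - -544 = -1906 + 544 = -1362$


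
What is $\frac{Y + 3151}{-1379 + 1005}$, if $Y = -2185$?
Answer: $- \frac{483}{187} \approx -2.5829$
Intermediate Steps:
$\frac{Y + 3151}{-1379 + 1005} = \frac{-2185 + 3151}{-1379 + 1005} = \frac{966}{-374} = 966 \left(- \frac{1}{374}\right) = - \frac{483}{187}$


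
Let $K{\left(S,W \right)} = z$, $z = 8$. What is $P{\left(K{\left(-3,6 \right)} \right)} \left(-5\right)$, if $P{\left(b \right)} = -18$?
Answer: $90$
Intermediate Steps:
$K{\left(S,W \right)} = 8$
$P{\left(K{\left(-3,6 \right)} \right)} \left(-5\right) = \left(-18\right) \left(-5\right) = 90$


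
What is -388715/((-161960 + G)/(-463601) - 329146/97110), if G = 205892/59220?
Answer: 959586800787908475/7504754119628 ≈ 1.2786e+5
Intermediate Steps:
G = 51473/14805 (G = 205892*(1/59220) = 51473/14805 ≈ 3.4767)
-388715/((-161960 + G)/(-463601) - 329146/97110) = -388715/((-161960 + 51473/14805)/(-463601) - 329146/97110) = -388715/(-2397766327/14805*(-1/463601) - 329146*1/97110) = -388715/(2397766327/6863612805 - 164573/48555) = -388715/(-7504754119628/2468612738865) = -388715*(-2468612738865/7504754119628) = 959586800787908475/7504754119628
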